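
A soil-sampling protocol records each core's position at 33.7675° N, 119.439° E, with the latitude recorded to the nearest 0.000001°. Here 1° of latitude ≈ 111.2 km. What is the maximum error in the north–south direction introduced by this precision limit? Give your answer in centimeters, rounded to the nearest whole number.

Rounding to 6 decimal places leaves the latitude within ±5e-07° of the true value.
So the N–S error is at most 5e-07 × 111200 = 0.0556 m.
That is 0.0556 m = 5.56 cm.

6 centimeters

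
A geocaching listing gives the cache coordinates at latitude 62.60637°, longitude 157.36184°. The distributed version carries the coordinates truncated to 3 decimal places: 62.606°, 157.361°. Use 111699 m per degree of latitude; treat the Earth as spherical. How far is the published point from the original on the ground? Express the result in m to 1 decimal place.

Δlat = 62.60637 − 62.606 = +0.00037°; Δlon = 157.36184 − 157.361 = +0.00084°.
N–S: 0.00037° × 111699 m/° = 41.3286 m.
East–west at this latitude: 0.00084° × 111699 × cos 62.606° ≈ 0.00084 × 51393.5 = 43.1705 m.
Distance: √(41.3286² + 43.1705²) ≈ 59.7641 m.

59.8 m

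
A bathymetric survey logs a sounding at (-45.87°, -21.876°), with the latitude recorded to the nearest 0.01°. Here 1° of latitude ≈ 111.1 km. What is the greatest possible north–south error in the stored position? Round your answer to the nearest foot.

1823 feet

Rounding to 2 decimal places leaves the latitude within ±0.005° of the true value.
Along the meridian that is 0.005° × 111100 m/° = 555.5 m.
In feet: 555.5 m ÷ 0.3048 ≈ 1822.5 ft.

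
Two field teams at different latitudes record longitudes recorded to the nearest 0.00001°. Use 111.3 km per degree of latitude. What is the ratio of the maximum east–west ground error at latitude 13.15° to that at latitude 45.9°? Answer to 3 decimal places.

1.399

Rounding to 5 decimal places leaves the longitude within ±5e-06° of the true value.
Error at 13.15° = 5e-06° × 111300 × cos 13.15° ≈ 0.5565 × 0.9738 = 0.54191 m.
Error at 45.9° = 5e-06° × 111300 × cos 45.9° ≈ 0.5565 × 0.6959 = 0.38728 m.
The ratio reduces to cos 13.15° / cos 45.9° = 0.9738/0.6959 ≈ 1.3993.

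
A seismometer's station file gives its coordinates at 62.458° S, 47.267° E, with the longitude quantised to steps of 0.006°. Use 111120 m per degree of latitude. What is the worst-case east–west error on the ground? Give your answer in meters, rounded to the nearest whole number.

154 meters

With a 0.006° grid the true value lies within half a step, ±0.006°/2 = ±0.003°, of the stored one.
One degree of longitude at 62.458° is 111120 × cos 62.458° ≈ 111120 × 0.4624 = 51381.7 m.
So at most 0.003° × 51381.7 ≈ 154.145 m east–west.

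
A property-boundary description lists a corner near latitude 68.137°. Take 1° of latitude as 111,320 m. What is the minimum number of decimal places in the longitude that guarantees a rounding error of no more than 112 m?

3

At 68.137° one degree of longitude covers 111320 × cos 68.137° ≈ 111320 × 0.3724 ≈ 41454.3 m.
Rounding to N decimal places gives at most 0.5 × 10⁻ᴺ degrees of error, i.e. 0.5 × 10⁻ᴺ × 41454.3 m.
Need 0.5 × 41454.3 × 10⁻ᴺ ≤ 112 → 10⁻ᴺ ≤ 5.404e-03, so N ≥ 2.27.
So 3 decimal places suffice (20.7 m); 2 would allow up to 207 m.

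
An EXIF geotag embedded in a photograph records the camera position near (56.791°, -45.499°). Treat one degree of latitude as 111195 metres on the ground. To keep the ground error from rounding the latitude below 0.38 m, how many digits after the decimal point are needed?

One degree of latitude covers 111195 m.
N decimal places → at most half a unit in the last place, 0.5 × 10⁻ᴺ° = 111195/2 × 10⁻ᴺ m.
Need 0.5 × 111195 × 10⁻ᴺ ≤ 0.38 → 10⁻ᴺ ≤ 6.835e-06, so N ≥ 5.17.
So 6 decimal places suffice (0.0556 m); 5 would allow up to 0.556 m.

6 decimal places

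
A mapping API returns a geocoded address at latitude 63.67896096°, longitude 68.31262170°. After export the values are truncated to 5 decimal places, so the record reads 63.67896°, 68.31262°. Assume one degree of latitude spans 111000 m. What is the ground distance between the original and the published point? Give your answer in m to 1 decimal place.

0.1 m

Δlat = 63.67896096 − 63.67896 = +0.00000096°; Δlon = 68.31262170 − 68.31262 = +0.00000170°.
N–S: 0.00000096° × 111000 m/° = 0.10656 m.
E–W at 63.679°: 0.00000170° × 111000 × cos 63.679° = 0.00000170 × 111000 × 0.4434 ≈ 0.0836696 m.
Hypotenuse of the two orthogonal shifts: √(0.10656² + 0.0836696²) = 0.135483 m.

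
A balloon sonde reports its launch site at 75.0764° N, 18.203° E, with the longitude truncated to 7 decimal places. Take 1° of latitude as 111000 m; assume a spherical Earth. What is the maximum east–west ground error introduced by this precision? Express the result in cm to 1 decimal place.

Truncating at 7 decimal places can drop up to a full unit in the last place, so the longitude may be off by as much as 1e-07°.
Parallels shrink by cos φ, so at 75.0764° a degree of longitude is 111000 × 0.2575 ≈ 28585.9 m.
East–west error: 1e-07° × 28585.9 m/° ≈ 0.00285859 m.
That is 0.00285859 m = 0.28586 cm.

0.3 cm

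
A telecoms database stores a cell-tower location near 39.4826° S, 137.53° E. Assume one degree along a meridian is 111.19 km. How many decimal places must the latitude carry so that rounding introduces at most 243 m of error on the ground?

3

One degree of latitude covers 111190 m.
With N decimal places the half-ulp bound is 0.5·10⁻ᴺ°, or 0.5·10⁻ᴺ × 111190 m on the ground.
Need 0.5 × 111190 × 10⁻ᴺ ≤ 243 → 10⁻ᴺ ≤ 4.371e-03, so N ≥ 2.36.
So 3 decimal places suffice (55.6 m); 2 would allow up to 556 m.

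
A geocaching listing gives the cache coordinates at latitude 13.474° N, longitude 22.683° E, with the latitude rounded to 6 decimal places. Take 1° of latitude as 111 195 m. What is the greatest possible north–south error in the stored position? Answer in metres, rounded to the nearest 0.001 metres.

0.056 metres

Rounding to 6 decimal places leaves the latitude within ±5e-07° of the true value.
North–south distance: 5e-07° × 111195 m/° = 0.0555975 m.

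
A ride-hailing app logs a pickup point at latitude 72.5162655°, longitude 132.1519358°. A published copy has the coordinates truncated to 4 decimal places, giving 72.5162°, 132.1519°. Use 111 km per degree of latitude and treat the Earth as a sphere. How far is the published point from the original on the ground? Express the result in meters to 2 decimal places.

Δlat = 72.5162655 − 72.5162 = +0.0000655°; Δlon = 132.1519358 − 132.1519 = +0.0000358°.
N–S: 0.0000655° × 111000 m/° = 7.2705 m.
E–W at 72.5162°: 0.0000358° × 111000 × cos 72.5162° = 0.0000358 × 111000 × 0.3004 ≈ 1.19387 m.
Combined displacement = (7.2705² + 1.19387²)^½ ≈ 7.36787 m.

7.37 meters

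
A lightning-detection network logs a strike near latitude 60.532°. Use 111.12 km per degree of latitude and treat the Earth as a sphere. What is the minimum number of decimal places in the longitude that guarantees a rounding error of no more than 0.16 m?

At 60.532° one degree of longitude covers 111120 × cos 60.532° ≈ 111120 × 0.4919 ≈ 54664.1 m.
N decimal places → at most half a unit in the last place, 0.5 × 10⁻ᴺ° = 54664.1/2 × 10⁻ᴺ m.
Need 0.5 × 54664.1 × 10⁻ᴺ ≤ 0.16 → 10⁻ᴺ ≤ 5.854e-06, so N ≥ 5.23.
At 5 places the error can reach 0.273 m, but 6 places keeps it to 0.0273 m.

6 decimal places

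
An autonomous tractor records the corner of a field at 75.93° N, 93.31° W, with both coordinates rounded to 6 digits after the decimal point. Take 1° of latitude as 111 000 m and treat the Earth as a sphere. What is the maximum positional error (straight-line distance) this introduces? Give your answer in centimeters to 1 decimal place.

Rounding to 6 decimal places leaves each coordinate within ±5e-07° of the true value.
N–S: 5e-07° × 111000 m/° = 0.0555 m.
Longitude error → 5e-07 × 111000 × cos 75.93° = 5e-07 × 111000 × 0.2431 ≈ 0.0134924 m.
Worst case both components are at the extreme and orthogonal: √(0.0555² + 0.0134924²) ≈ 0.0571165 m.
That is 0.0571165 m = 5.7117 cm.

5.7 centimeters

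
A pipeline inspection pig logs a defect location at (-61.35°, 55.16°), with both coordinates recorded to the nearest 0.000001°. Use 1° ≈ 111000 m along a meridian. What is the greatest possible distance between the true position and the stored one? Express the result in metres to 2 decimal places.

0.06 metres

Rounding to 6 decimal places leaves each coordinate within ±5e-07° of the true value.
N–S: 5e-07° × 111000 m/° = 0.0555 m.
E–W at 61.35°: 5e-07° × 111000 × cos 61.35° = 5e-07 × 111000 × 0.4795 ≈ 0.0266099 m.
The two errors are perpendicular, so the maximum displacement is √(0.0555² + 0.0266099²) ≈ 0.0615495 m.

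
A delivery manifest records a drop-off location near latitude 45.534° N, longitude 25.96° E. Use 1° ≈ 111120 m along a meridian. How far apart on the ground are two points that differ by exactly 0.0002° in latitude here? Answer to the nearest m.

Along a meridian 0.0002° is 0.0002 × 111120 = 22.224 m.

22 m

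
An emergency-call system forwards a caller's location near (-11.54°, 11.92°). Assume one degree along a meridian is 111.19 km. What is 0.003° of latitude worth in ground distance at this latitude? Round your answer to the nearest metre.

0.003° × 111190 m/° = 333.57 m.

334 metres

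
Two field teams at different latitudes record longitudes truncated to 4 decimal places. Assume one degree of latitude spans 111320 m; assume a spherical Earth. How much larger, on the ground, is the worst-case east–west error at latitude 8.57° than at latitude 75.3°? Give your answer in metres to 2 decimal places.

Truncating at 4 decimal places can drop up to a full unit in the last place, so the longitude may be off by as much as 0.0001°.
Error at 8.57° = 0.0001° × 111320 × cos 8.57° ≈ 11.132 × 0.9888 = 11.008 m.
At 75.3°: 0.0001° × 111320 × cos 75.3° = 0.0001 × 111320 × 0.2538 ≈ 2.8248 m.
So the lower-latitude error exceeds the higher by 11.008 − 2.8248 = 8.1829 m.

8.18 metres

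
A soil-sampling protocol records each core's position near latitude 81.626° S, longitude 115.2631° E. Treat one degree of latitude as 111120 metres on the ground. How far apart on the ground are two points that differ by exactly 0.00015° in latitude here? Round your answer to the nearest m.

Along a meridian 0.00015° is 0.00015 × 111120 = 16.668 m.

17 m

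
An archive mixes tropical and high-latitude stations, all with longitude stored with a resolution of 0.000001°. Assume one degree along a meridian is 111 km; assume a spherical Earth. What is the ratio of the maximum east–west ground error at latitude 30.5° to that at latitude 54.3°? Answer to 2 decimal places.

1.48

With a 0.000001° grid the true value lies within half a step, ±0.000001°/2 = ±5e-07°, of the stored one.
Error at 30.5° = 5e-07° × 111000 × cos 30.5° ≈ 0.0555 × 0.8616 = 0.04782 m.
At 54.3°: 5e-07° × 111000 × cos 54.3° = 5e-07 × 111000 × 0.5835 ≈ 0.032387 m.
Ratio: 0.04782 / 0.032387 = cos 30.5° / cos 54.3° ≈ 1.4766.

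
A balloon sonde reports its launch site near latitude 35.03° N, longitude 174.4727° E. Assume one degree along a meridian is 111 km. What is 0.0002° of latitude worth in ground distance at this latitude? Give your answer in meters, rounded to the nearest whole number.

0.0002° × 111000 m/° = 22.2 m.

22 meters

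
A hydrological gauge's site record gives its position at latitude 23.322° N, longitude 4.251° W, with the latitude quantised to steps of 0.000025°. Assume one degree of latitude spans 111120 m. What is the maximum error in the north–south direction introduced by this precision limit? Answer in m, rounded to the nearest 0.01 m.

With a 0.000025° grid the true value lies within half a step, ±0.000025°/2 = ±1.25e-05°, of the stored one.
So the N–S error is at most 1.25e-05 × 111120 = 1.389 m.

1.39 m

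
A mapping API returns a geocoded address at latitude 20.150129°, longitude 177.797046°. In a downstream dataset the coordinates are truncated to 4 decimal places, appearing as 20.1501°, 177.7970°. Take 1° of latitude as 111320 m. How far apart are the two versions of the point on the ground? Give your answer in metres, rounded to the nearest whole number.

Δlat = 20.150129 − 20.1501 = +0.000029°; Δlon = 177.797046 − 177.7970 = +0.000046°.
N–S: 0.000029° × 111320 m/° = 3.22828 m.
E–W at 20.1501°: 0.000046° × 111320 × cos 20.1501° = 0.000046 × 111320 × 0.9388 ≈ 4.8073 m.
Combined displacement = (3.22828² + 4.8073²)^½ ≈ 5.79067 m.

6 metres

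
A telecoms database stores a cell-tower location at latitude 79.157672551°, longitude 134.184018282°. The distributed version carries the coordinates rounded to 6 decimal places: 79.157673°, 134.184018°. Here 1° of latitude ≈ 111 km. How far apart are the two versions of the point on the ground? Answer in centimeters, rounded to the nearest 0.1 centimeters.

5.0 centimeters

The latitude changed by -0.000000449° and the longitude by +0.000000282°.
N–S: -0.000000449° × 111000 m/° = -0.049839 m.
East–west at this latitude: 0.000000282° × 111000 × cos 79.1577° ≈ 0.000000282 × 20879.9 = 0.00588812 m.
Combined displacement = (0.049839² + 0.00588812²)^½ ≈ 0.0501856 m.
That is 0.0501856 m = 5.0186 cm.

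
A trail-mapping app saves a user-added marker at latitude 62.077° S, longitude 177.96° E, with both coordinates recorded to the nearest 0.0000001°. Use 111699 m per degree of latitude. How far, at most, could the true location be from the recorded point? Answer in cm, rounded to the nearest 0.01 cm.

0.62 cm

Rounding to 7 decimal places leaves each coordinate within ±5e-08° of the true value.
North–south component: 5e-08° × 111699 = 0.00558495 m.
East–west component at 62.077°: 5e-08° × 111699 × cos 62.077° ≈ 5e-08 × 52306.9 ≈ 0.00261535 m.
Combining orthogonally: (0.00558495² + 0.00261535²)^½ ≈ 0.00616698 m.
That is 0.00616698 m = 0.6167 cm.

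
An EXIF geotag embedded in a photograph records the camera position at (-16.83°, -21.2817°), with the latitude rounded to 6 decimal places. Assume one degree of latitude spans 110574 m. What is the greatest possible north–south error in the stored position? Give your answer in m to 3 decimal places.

0.055 m

Rounding to 6 decimal places leaves the latitude within ±5e-07° of the true value.
So the N–S error is at most 5e-07 × 110574 = 0.055287 m.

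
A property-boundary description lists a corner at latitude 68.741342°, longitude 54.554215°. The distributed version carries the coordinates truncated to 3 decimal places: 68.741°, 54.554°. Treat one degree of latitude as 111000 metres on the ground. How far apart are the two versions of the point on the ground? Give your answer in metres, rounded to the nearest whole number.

39 metres

Δlat = 68.741342 − 68.741 = +0.000342°; Δlon = 54.554215 − 54.554 = +0.000215°.
North–south shift: 0.000342 × 111000 = 37.962 m.
E–W at 68.741°: 0.000215° × 111000 × cos 68.741° = 0.000215 × 111000 × 0.3626 ≈ 8.65308 m.
Hypotenuse of the two orthogonal shifts: √(37.962² + 8.65308²) = 38.9357 m.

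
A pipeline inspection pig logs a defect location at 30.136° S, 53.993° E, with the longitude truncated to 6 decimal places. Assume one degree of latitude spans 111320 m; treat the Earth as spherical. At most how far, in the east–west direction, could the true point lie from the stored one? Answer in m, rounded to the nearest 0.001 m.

Truncating at 6 decimal places can drop up to a full unit in the last place, so the longitude may be off by as much as 1e-06°.
At latitude 30.136° a degree of longitude spans 111320 m × cos 30.136° = 111320 × 0.8648 ≈ 96273.6 m.
So at most 1e-06° × 96273.6 ≈ 0.0962736 m east–west.

0.096 m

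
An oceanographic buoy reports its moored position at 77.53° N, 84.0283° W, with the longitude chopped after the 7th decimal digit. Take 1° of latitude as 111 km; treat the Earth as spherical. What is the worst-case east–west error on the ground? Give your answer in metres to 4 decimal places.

Truncating at 7 decimal places can drop up to a full unit in the last place, so the longitude may be off by as much as 1e-07°.
At latitude 77.53° a degree of longitude spans 111000 m × cos 77.53° = 111000 × 0.2159 ≈ 23968.1 m.
Maximum E–W displacement: 1e-07 × 23968.1 = 0.00239681 m.

0.0024 metres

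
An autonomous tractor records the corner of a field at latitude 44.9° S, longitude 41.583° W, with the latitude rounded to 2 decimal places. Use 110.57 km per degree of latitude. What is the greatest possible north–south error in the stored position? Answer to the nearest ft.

Rounding to 2 decimal places leaves the latitude within ±0.005° of the true value.
North–south distance: 0.005° × 110570 m/° = 552.85 m.
In feet: 552.85 m ÷ 0.3048 ≈ 1813.8 ft.

1814 ft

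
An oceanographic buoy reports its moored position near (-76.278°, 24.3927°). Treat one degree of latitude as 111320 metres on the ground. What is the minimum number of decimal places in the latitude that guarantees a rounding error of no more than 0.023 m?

One degree of latitude covers 111320 m.
Rounding to N decimal places gives at most 0.5 × 10⁻ᴺ degrees of error, i.e. 0.5 × 10⁻ᴺ × 111320 m.
Setting 55660 × 10⁻ᴺ ≤ 0.023 gives 10ᴺ ≥ 2.42e+06, i.e. N ≥ 6.38.
At 6 places the error can reach 0.0557 m, but 7 places keeps it to 0.00557 m.

7 decimal places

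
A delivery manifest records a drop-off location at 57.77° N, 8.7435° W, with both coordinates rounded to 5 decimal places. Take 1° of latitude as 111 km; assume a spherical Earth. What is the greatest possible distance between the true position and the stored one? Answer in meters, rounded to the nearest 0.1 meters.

Rounding to 5 decimal places leaves each coordinate within ±5e-06° of the true value.
Latitude error → 5e-06 × 111000 = 0.555 m along the meridian.
East–west component at 57.77°: 5e-06° × 111000 × cos 57.77° ≈ 5e-06 × 59198.4 ≈ 0.295992 m.
Worst case both components are at the extreme and orthogonal: √(0.555² + 0.295992²) ≈ 0.628996 m.

0.6 meters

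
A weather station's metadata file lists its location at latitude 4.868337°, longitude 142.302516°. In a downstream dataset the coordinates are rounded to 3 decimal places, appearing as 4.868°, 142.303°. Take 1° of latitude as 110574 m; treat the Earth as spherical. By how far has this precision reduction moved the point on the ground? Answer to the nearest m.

65 m

The latitude changed by +0.000337° and the longitude by -0.000484°.
North–south shift: 0.000337 × 110574 = 37.2634 m.
East–west at this latitude: -0.000484° × 110574 × cos 4.868° ≈ -0.000484 × 110175 = -53.3248 m.
Combined displacement = (37.2634² + 53.3248²)^½ ≈ 65.0546 m.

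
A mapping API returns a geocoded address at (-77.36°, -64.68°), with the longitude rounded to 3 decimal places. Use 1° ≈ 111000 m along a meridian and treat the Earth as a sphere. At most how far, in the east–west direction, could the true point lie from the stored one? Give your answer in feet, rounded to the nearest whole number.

40 feet

Rounding to 3 decimal places leaves the longitude within ±0.0005° of the true value.
One degree of longitude at 77.36° is 111000 × cos 77.36° ≈ 111000 × 0.2188 = 24289.5 m.
So at most 0.0005° × 24289.5 ≈ 12.1448 m east–west.
In feet: 12.1448 m ÷ 0.3048 ≈ 39.845 ft.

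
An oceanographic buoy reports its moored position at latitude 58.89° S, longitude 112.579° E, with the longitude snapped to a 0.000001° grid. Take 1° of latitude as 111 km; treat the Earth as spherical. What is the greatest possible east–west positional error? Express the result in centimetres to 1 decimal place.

2.9 centimetres

With a 0.000001° grid the true value lies within half a step, ±0.000001°/2 = ±5e-07°, of the stored one.
At latitude 58.89° a degree of longitude spans 111000 m × cos 58.89° = 111000 × 0.5167 ≈ 57351.8 m.
East–west error: 5e-07° × 57351.8 m/° ≈ 0.0286759 m.
That is 0.0286759 m = 2.8676 cm.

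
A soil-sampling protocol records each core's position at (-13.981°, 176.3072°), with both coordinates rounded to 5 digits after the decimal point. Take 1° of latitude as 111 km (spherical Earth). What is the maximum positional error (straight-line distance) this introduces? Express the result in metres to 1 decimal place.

Rounding to 5 decimal places leaves each coordinate within ±5e-06° of the true value.
Latitude error → 5e-06 × 111000 = 0.555 m along the meridian.
E–W at 13.981°: 5e-06° × 111000 × cos 13.981° = 5e-06 × 111000 × 0.9704 ≈ 0.538559 m.
Combining orthogonally: (0.555² + 0.538559²)^½ ≈ 0.77335 m.

0.8 metres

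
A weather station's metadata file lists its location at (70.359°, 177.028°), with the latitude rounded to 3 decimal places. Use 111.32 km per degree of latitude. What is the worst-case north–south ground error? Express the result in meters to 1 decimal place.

55.7 meters

Rounding to 3 decimal places leaves the latitude within ±0.0005° of the true value.
So the N–S error is at most 0.0005 × 111320 = 55.66 m.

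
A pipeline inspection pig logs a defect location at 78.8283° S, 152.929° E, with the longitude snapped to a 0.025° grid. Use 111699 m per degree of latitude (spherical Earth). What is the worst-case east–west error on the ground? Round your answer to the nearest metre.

With a 0.025° grid the true value lies within half a step, ±0.025°/2 = ±0.0125°, of the stored one.
At latitude 78.8283° a degree of longitude spans 111699 m × cos 78.8283° = 111699 × 0.1937 ≈ 21641.7 m.
So at most 0.0125° × 21641.7 ≈ 270.521 m east–west.

271 metres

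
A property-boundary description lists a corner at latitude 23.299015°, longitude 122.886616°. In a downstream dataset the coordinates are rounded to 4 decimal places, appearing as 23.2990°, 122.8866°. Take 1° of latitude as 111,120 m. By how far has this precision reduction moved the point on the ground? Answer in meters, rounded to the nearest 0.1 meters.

2.3 meters

The latitude changed by +0.000015° and the longitude by +0.000016°.
North–south shift: 0.000015 × 111120 = 1.6668 m.
E–W at 23.299°: 0.000016° × 111120 × cos 23.299° = 0.000016 × 111120 × 0.9185 ≈ 1.63294 m.
Distance: √(1.6668² + 1.63294²) ≈ 2.33339 m.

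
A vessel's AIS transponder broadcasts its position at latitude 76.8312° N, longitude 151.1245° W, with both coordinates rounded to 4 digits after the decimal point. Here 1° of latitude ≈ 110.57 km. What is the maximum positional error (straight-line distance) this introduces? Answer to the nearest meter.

Rounding to 4 decimal places leaves each coordinate within ±5e-05° of the true value.
N–S: 5e-05° × 110570 m/° = 5.5285 m.
East–west component at 76.8312°: 5e-05° × 110570 × cos 76.8312° ≈ 5e-05 × 25190.1 ≈ 1.25951 m.
Combining orthogonally: (5.5285² + 1.25951²)^½ ≈ 5.67016 m.

6 meters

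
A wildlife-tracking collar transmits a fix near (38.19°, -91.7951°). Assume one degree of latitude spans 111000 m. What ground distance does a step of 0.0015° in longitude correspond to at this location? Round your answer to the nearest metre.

One degree of longitude here spans 111000 × cos 38.19° = 111000 × 0.7860 ≈ 87242.1 m; 0.0015° of that is 130.863 m.

131 metres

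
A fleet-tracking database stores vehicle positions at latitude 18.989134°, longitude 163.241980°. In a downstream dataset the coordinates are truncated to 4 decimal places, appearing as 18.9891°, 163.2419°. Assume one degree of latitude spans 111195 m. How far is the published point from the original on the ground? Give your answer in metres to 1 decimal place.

Δlat = 18.989134 − 18.9891 = +0.000034°; Δlon = 163.241980 − 163.2419 = +0.000080°.
N–S: 0.000034° × 111195 m/° = 3.78063 m.
East–west at this latitude: 0.000080° × 111195 × cos 18.9891° ≈ 0.000080 × 105144 = 8.41151 m.
Combined displacement = (3.78063² + 8.41151²)^½ ≈ 9.22207 m.

9.2 metres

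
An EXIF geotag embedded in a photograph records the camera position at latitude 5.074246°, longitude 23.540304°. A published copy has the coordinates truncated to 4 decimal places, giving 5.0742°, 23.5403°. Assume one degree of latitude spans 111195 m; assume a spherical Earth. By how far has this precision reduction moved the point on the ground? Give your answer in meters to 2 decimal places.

5.13 meters

The latitude changed by +0.000046° and the longitude by +0.000004°.
N–S: 0.000046° × 111195 m/° = 5.11497 m.
East–west at this latitude: 0.000004° × 111195 × cos 5.0742° ≈ 0.000004 × 110759 = 0.443037 m.
Combined displacement = (5.11497² + 0.443037²)^½ ≈ 5.13412 m.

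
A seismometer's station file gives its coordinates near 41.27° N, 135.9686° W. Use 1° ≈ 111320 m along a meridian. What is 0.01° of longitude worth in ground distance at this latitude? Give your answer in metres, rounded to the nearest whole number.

837 metres

One degree of longitude here spans 111320 × cos 41.27° = 111320 × 0.7516 ≈ 83669.2 m; 0.01° of that is 836.692 m.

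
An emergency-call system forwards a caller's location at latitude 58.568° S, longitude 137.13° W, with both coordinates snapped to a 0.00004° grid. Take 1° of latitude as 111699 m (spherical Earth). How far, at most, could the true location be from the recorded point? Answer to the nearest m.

3 m

With a 0.00004° grid the true value lies within half a step, ±0.00004°/2 = ±2e-05°, of the stored one.
North–south component: 2e-05° × 111699 = 2.23398 m.
Longitude error → 2e-05 × 111699 × cos 58.568° = 2e-05 × 111699 × 0.5215 ≈ 1.16499 m.
Combining orthogonally: (2.23398² + 1.16499²)^½ ≈ 2.5195 m.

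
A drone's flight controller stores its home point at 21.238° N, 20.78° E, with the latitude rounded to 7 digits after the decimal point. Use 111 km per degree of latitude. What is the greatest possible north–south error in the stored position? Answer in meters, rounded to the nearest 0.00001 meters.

Rounding to 7 decimal places leaves the latitude within ±5e-08° of the true value.
Along the meridian that is 5e-08° × 111000 m/° = 0.00555 m.

0.00555 meters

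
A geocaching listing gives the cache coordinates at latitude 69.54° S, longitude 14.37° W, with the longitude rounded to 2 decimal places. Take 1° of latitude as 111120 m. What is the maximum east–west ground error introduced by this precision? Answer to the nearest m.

194 m

Rounding to 2 decimal places leaves the longitude within ±0.005° of the true value.
At latitude 69.54° a degree of longitude spans 111120 m × cos 69.54° = 111120 × 0.3496 ≈ 38842.4 m.
So at most 0.005° × 38842.4 ≈ 194.212 m east–west.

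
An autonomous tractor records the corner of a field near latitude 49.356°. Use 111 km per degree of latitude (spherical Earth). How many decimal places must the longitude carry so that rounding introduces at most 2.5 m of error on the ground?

At 49.356° one degree of longitude covers 111000 × cos 49.356° ≈ 111000 × 0.6514 ≈ 72300.6 m.
With N decimal places the half-ulp bound is 0.5·10⁻ᴺ°, or 0.5·10⁻ᴺ × 72300.6 m on the ground.
Need 0.5 × 72300.6 × 10⁻ᴺ ≤ 2.5 → 10⁻ᴺ ≤ 6.916e-05, so N ≥ 4.16.
N = 4 would give 3.62 m (too coarse); N = 5 gives 0.362 m ≤ 2.5 m.

5 decimal places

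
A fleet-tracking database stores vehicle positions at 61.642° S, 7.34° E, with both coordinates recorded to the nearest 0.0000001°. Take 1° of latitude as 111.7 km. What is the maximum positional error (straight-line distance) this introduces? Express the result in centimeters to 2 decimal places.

0.62 centimeters

Rounding to 7 decimal places leaves each coordinate within ±5e-08° of the true value.
Latitude error → 5e-08 × 111700 = 0.005585 m along the meridian.
East–west component at 61.642°: 5e-08° × 111700 × cos 61.642° ≈ 5e-08 × 53055.2 ≈ 0.00265276 m.
The two errors are perpendicular, so the maximum displacement is √(0.005585² + 0.00265276²) ≈ 0.00618299 m.
That is 0.00618299 m = 0.6183 cm.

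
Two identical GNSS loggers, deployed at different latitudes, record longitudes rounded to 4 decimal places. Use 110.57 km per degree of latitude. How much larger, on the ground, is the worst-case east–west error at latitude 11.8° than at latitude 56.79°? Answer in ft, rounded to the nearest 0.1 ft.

7.8 ft

Rounding to 4 decimal places leaves the longitude within ±5e-05° of the true value.
Error at 11.8° = 5e-05° × 110570 × cos 11.8° ≈ 5.5285 × 0.9789 = 5.4117 m.
At 56.79°: 5e-05° × 110570 × cos 56.79° = 5e-05 × 110570 × 0.5477 ≈ 3.028 m.
So the lower-latitude error exceeds the higher by 5.4117 − 3.028 = 2.3837 m.
Converting: 2.38366 m × 3.2808 ft/m ≈ 7.8204 ft.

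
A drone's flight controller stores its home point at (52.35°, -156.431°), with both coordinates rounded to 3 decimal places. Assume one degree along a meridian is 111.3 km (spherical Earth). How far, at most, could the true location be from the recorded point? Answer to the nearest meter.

65 meters

Rounding to 3 decimal places leaves each coordinate within ±0.0005° of the true value.
North–south component: 0.0005° × 111300 = 55.65 m.
East–west component at 52.35°: 0.0005° × 111300 × cos 52.35° ≈ 0.0005 × 67986.1 ≈ 33.993 m.
Worst case both components are at the extreme and orthogonal: √(55.65² + 33.993²) ≈ 65.2108 m.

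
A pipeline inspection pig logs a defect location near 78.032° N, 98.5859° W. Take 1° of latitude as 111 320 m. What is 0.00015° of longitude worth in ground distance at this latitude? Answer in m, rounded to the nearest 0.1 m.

0.00015° of longitude at 78.032° is 0.00015 × 111320 × cos 78.032° ≈ 0.00015 × 23083.9 = 3.46259 m.

3.5 m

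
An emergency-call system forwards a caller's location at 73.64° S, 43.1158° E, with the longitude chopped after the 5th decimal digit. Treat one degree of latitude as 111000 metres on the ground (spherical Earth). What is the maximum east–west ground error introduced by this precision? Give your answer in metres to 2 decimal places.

0.31 metres

Truncating at 5 decimal places can drop up to a full unit in the last place, so the longitude may be off by as much as 1e-05°.
One degree of longitude at 73.64° is 111000 × cos 73.64° ≈ 111000 × 0.2817 = 31265.6 m.
Maximum E–W displacement: 1e-05 × 31265.6 = 0.312656 m.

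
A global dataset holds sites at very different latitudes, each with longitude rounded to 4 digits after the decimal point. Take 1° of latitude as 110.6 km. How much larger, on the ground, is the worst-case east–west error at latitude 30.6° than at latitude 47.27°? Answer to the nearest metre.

1 metres

Rounding to 4 decimal places leaves the longitude within ±5e-05° of the true value.
Error at 30.6° = 5e-05° × 110600 × cos 30.6° ≈ 5.53 × 0.8607 = 4.7599 m.
At 47.27°: 5e-05° × 110600 × cos 47.27° = 5e-05 × 110600 × 0.6785 ≈ 3.7524 m.
So the lower-latitude error exceeds the higher by 4.7599 − 3.7524 = 1.0076 m.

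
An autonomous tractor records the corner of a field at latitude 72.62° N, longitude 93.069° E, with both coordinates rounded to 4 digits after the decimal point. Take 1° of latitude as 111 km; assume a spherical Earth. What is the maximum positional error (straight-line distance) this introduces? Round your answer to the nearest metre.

6 metres

Rounding to 4 decimal places leaves each coordinate within ±5e-05° of the true value.
N–S: 5e-05° × 111000 m/° = 5.55 m.
Longitude error → 5e-05 × 111000 × cos 72.62° = 5e-05 × 111000 × 0.2987 ≈ 1.65783 m.
Combining orthogonally: (5.55² + 1.65783²)^½ ≈ 5.79231 m.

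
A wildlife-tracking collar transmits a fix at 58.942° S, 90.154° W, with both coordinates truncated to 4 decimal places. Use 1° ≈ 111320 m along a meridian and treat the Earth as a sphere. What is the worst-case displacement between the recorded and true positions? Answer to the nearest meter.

13 meters

Truncating at 4 decimal places can drop up to a full unit in the last place, so each coordinate may be off by as much as 0.0001°.
N–S: 0.0001° × 111320 m/° = 11.132 m.
E–W at 58.942°: 0.0001° × 111320 × cos 58.942° = 0.0001 × 111320 × 0.5159 ≈ 5.74306 m.
Worst case both components are at the extreme and orthogonal: √(11.132² + 5.74306²) ≈ 12.5261 m.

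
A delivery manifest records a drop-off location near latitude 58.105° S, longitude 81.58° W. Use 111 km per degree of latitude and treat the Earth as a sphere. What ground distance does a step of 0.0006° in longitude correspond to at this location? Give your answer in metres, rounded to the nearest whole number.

0.0006° of longitude at 58.105° is 0.0006 × 111000 × cos 58.105° ≈ 0.0006 × 58648.4 = 35.1891 m.

35 metres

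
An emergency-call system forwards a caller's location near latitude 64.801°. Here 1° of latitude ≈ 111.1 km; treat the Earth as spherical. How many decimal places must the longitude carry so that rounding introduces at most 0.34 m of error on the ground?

5 decimal places

At 64.801° one degree of longitude covers 111100 × cos 64.801° ≈ 111100 × 0.4258 ≈ 47302.3 m.
With N decimal places the half-ulp bound is 0.5·10⁻ᴺ°, or 0.5·10⁻ᴺ × 47302.3 m on the ground.
Setting 23651.2 × 10⁻ᴺ ≤ 0.34 gives 10ᴺ ≥ 6.956e+04, i.e. N ≥ 4.84.
At 4 places the error can reach 2.37 m, but 5 places keeps it to 0.237 m.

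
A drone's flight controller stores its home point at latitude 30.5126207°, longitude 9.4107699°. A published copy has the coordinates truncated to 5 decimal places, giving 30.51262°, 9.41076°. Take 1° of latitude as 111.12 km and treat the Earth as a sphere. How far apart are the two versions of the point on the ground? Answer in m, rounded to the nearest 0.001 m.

0.951 m

Δlat = 30.5126207 − 30.51262 = +0.0000007°; Δlon = 9.4107699 − 9.41076 = +0.0000099°.
N–S: 0.0000007° × 111120 m/° = 0.077784 m.
E–W at 30.5126°: 0.0000099° × 111120 × cos 30.5126° = 0.0000099 × 111120 × 0.8615 ≈ 0.947745 m.
Combined displacement = (0.077784² + 0.947745²)^½ ≈ 0.950932 m.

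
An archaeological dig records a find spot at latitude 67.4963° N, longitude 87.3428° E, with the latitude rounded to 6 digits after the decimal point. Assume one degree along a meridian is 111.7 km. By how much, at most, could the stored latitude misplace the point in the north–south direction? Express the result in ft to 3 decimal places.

Rounding to 6 decimal places leaves the latitude within ±5e-07° of the true value.
So the N–S error is at most 5e-07 × 111700 = 0.05585 m.
Converting: 0.05585 m × 3.2808 ft/m ≈ 0.18323 ft.

0.183 ft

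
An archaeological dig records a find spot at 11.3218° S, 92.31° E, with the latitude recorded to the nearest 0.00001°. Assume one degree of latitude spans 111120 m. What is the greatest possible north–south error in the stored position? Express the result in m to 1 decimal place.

Rounding to 5 decimal places leaves the latitude within ±5e-06° of the true value.
Along the meridian that is 5e-06° × 111120 m/° = 0.5556 m.

0.6 m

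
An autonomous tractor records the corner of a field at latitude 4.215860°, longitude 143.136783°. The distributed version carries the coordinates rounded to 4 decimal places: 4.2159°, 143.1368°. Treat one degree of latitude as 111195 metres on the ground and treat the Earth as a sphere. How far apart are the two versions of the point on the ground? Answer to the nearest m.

The latitude changed by -0.000040° and the longitude by -0.000017°.
North–south shift: -0.000040 × 111195 = -4.4478 m.
E–W at 4.2159°: -0.000017° × 111195 × cos 4.2159° = -0.000017 × 111195 × 0.9973 ≈ -1.8852 m.
Hypotenuse of the two orthogonal shifts: √(4.4478² + 1.8852²) = 4.83083 m.

5 m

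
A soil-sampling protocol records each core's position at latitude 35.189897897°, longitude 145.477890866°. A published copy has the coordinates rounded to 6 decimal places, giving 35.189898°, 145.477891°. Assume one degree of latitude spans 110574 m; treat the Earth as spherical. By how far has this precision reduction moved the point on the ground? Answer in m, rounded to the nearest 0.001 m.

0.017 m

Δlat = 35.189897897 − 35.189898 = -0.000000103°; Δlon = 145.477890866 − 145.477891 = -0.000000134°.
North–south shift: -0.000000103 × 110574 = -0.0113891 m.
East–west at this latitude: -0.000000134° × 110574 × cos 35.1899° ≈ -0.000000134 × 90366.2 = -0.0121091 m.
Distance: √(0.0113891² + 0.0121091²) ≈ 0.0166235 m.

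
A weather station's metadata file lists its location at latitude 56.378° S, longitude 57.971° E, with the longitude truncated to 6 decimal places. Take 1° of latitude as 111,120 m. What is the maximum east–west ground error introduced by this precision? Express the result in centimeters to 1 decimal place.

Truncating at 6 decimal places can drop up to a full unit in the last place, so the longitude may be off by as much as 1e-06°.
One degree of longitude at 56.378° is 111120 × cos 56.378° ≈ 111120 × 0.5537 = 61528.4 m.
Maximum E–W displacement: 1e-06 × 61528.4 = 0.0615284 m.
That is 0.0615284 m = 6.1528 cm.

6.2 centimeters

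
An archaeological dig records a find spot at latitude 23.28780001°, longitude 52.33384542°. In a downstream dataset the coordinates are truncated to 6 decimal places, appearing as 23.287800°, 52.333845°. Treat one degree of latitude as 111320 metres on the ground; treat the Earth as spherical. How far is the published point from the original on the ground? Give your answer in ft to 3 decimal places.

0.141 ft

The latitude changed by +0.00000001° and the longitude by +0.00000042°.
North–south shift: 0.00000001 × 111320 = 0.0011132 m.
E–W at 23.2878°: 0.00000042° × 111320 × cos 23.2878° = 0.00000042 × 111320 × 0.9185 ≈ 0.0429453 m.
Combined displacement = (0.0011132² + 0.0429453²)^½ ≈ 0.0429598 m.
In feet: 0.0429598 m ÷ 0.3048 ≈ 0.14094 ft.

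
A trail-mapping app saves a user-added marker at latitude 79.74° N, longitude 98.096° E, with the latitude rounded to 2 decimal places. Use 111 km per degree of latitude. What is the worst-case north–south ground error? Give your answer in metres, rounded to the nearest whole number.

555 metres

Rounding to 2 decimal places leaves the latitude within ±0.005° of the true value.
So the N–S error is at most 0.005 × 111000 = 555 m.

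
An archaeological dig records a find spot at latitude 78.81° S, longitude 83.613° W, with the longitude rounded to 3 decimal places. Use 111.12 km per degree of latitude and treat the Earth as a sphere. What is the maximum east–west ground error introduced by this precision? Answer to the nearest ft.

Rounding to 3 decimal places leaves the longitude within ±0.0005° of the true value.
At latitude 78.81° a degree of longitude spans 111120 m × cos 78.81° = 111120 × 0.1941 ≈ 21564.3 m.
So at most 0.0005° × 21564.3 ≈ 10.7821 m east–west.
Converting: 10.7821 m × 3.2808 ft/m ≈ 35.375 ft.

35 ft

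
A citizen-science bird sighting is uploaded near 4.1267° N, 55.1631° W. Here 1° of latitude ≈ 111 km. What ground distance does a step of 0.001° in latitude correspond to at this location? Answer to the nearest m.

111 m

Along a meridian 0.001° is 0.001 × 111000 = 111 m.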